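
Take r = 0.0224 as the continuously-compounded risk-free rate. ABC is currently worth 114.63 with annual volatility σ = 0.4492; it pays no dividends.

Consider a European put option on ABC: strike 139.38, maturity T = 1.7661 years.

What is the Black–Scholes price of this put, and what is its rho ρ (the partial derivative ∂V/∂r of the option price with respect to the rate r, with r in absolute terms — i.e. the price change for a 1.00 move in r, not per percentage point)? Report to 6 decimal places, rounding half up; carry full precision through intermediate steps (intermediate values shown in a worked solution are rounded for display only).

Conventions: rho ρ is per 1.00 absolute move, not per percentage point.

price = 39.799093
ρ = -168.503815

σ√T = 0.4492·√1.7661 = 0.596963
d₁ = (ln(S/K) + (r+σ²/2)T) / (σ√T) = (ln(114.63/139.38) + (0.0224+0.4492²/2)·1.7661) / 0.596963 = (-0.195494 + 0.217743) / 0.596963 = 0.037270
d₂ = d₁ − σ√T = 0.037270 − 0.596963 = -0.559693
e^{−rT} = 0.961212
N(−d₁) = 0.485135,  N(−d₂) = 0.712156
Put price V = K·e^{−rT}·N(−d₂) − S·N(−d₁) = 95.410121 − 55.611028 = 39.799093
ρ = −K·T·e^{−rT}·N(−d₂) = -168.503815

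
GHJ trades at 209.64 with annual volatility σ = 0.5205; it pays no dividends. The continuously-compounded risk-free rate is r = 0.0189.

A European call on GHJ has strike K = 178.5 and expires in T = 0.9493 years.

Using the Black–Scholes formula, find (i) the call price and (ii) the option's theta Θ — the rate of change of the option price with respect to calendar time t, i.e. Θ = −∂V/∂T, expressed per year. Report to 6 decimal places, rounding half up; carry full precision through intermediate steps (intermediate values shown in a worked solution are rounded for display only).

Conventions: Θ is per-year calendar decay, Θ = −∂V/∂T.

σ√T = 0.5205·√0.9493 = 0.507134
d₁ = (ln(S/K) + (r+σ²/2)T) / (σ√T) = (ln(209.64/178.5) + (0.0189+0.5205²/2)·0.9493) / 0.507134 = (0.160803 + 0.146534) / 0.507134 = 0.606028
d₂ = d₁ − σ√T = 0.606028 − 0.507134 = 0.098894
e^{−rT} = 0.982218
N(d₁) = 0.727752,  N(d₂) = 0.539389
Call price V = S·N(d₁) − K·e^{−rT}·N(d₂) = 152.565915 − 94.568875 = 57.997039
φ(d₁) = (1/√(2π))·e^{−d₁²/2} = 0.332016
Θ = −S·φ(d₁)·σ/(2√T) − r·K·e^{−rT}·N(d₂) = −18.591805 − 1.787352 = -20.379157

price = 57.997039
Θ = -20.379157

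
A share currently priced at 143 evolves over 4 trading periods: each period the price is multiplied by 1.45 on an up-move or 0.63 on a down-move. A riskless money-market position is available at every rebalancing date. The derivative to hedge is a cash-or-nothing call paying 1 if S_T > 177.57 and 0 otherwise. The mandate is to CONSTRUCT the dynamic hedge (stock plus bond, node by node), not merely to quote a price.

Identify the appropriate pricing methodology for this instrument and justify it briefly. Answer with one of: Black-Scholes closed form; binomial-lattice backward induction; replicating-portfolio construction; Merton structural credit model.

Key observation: the deliverable is the dynamic trading strategy on the 4-step tree (spot 143, moves 1.45 and 0.63), so the valuation must go through the node-by-node replicating-portfolio solve.

framework: replicating-portfolio construction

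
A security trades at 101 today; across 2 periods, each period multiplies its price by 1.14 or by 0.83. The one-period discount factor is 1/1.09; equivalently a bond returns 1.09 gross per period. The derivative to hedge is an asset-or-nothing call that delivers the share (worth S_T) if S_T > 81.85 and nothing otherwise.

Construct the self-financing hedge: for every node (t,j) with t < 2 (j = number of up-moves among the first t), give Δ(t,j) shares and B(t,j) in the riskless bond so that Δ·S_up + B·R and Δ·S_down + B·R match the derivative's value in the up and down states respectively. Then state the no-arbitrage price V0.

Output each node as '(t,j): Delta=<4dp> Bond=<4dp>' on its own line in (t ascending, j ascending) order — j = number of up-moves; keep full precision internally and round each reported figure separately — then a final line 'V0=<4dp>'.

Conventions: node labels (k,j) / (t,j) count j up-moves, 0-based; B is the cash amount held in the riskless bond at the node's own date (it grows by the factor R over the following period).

(0,0): Delta=1.3288 Bond=-34.7357
(1,0): Delta=3.6774 Bond=-234.7438
(1,1): Delta=1.0000 Bond=0.0000
V0=99.4765

No-arbitrage ⇒ martingale measure with p* = (R−d)/(u−d) = 0.8387.
At maturity the claim pays: V(2,0)=0.0000, V(2,1)=95.5662, V(2,2)=131.2596
Node (1,0) S=83.8300: V=(p*·95.5662+(1−p*)·0.0000)/1.09=73.5342; Δ=(95.5662−0.0000)/(95.5662−69.5789)=3.6774; B=V−Δ·S=-234.7438
Node (1,1) S=115.1400: V=(p*·131.2596+(1−p*)·95.5662)/1.09=115.1400; Δ=(131.2596−95.5662)/(131.2596−95.5662)=1.0000; B=V−Δ·S=0.0000
Node (0,0) S=101.0000: V=(p*·115.1400+(1−p*)·73.5342)/1.09=99.4765; Δ=(115.1400−73.5342)/(115.1400−83.8300)=1.3288; B=V−Δ·S=-34.7357
Check: Δ(0,0)·S0 + B(0,0) = 99.4765 = V0.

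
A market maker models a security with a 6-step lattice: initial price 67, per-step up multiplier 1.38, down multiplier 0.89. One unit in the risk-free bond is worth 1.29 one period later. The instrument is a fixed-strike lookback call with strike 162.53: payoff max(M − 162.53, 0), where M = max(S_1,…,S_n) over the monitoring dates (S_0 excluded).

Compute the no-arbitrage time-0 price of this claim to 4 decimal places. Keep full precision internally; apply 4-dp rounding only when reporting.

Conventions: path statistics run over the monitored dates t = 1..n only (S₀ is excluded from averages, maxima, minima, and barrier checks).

Set p* = 0.8163 (from d < R < u); the path-dependent value is the discounted p*-expectation over all price paths.
Enumerate all 2^6 = 64 price paths (U = up ×1.38, D = down ×0.89); each path with k up-moves has probability p*^k·(1−p*)^(6−k).
DDDDDD: M=59.6300, payoff=0.0000, prob=0.000038
UDDDDD: M=92.4600, payoff=0.0000, prob=0.000171
DUDDDD: M=82.2894, payoff=0.0000, prob=0.000171
UUDDDD: M=127.5948, payoff=0.0000, prob=0.000758
DDUDDD: M=73.2376, payoff=0.0000, prob=0.000171
UDUDDD: M=113.5594, payoff=0.0000, prob=0.000758
DUUDDD: M=113.5594, payoff=0.0000, prob=0.000758
UUUDDD: M=176.0808, payoff=13.5508, prob=0.003371
DDDUDD: M=65.1814, payoff=0.0000, prob=0.000171
UDDUDD: M=101.0678, payoff=0.0000, prob=0.000758
DUDUDD: M=101.0678, payoff=0.0000, prob=0.000758
UUDUDD: M=156.7119, payoff=0.0000, prob=0.003371
DDUUDD: M=101.0678, payoff=0.0000, prob=0.000758
UDUUDD: M=156.7119, payoff=0.0000, prob=0.003371
DUUUDD: M=156.7119, payoff=0.0000, prob=0.003371
UUUUDD: M=242.9915, payoff=80.4615, prob=0.014981
DDDDUD: M=59.6300, payoff=0.0000, prob=0.000171
UDDDUD: M=92.4600, payoff=0.0000, prob=0.000758
DUDDUD: M=89.9504, payoff=0.0000, prob=0.000758
UUDDUD: M=139.4736, payoff=0.0000, prob=0.003371
DDUDUD: M=89.9504, payoff=0.0000, prob=0.000758
UDUDUD: M=139.4736, payoff=0.0000, prob=0.003371
DUUDUD: M=139.4736, payoff=0.0000, prob=0.003371
UUUDUD: M=216.2625, payoff=53.7325, prob=0.014981
DDDUUD: M=89.9504, payoff=0.0000, prob=0.000758
UDDUUD: M=139.4736, payoff=0.0000, prob=0.003371
DUDUUD: M=139.4736, payoff=0.0000, prob=0.003371
UUDUUD: M=216.2625, payoff=53.7325, prob=0.014981
DDUUUD: M=139.4736, payoff=0.0000, prob=0.003371
UDUUUD: M=216.2625, payoff=53.7325, prob=0.014981
DUUUUD: M=216.2625, payoff=53.7325, prob=0.014981
UUUUUD: M=335.3283, payoff=172.7983, prob=0.066583
DDDDDU: M=59.6300, payoff=0.0000, prob=0.000171
UDDDDU: M=92.4600, payoff=0.0000, prob=0.000758
DUDDDU: M=82.2894, payoff=0.0000, prob=0.000758
UUDDDU: M=127.5948, payoff=0.0000, prob=0.003371
DDUDDU: M=80.0558, payoff=0.0000, prob=0.000758
UDUDDU: M=124.1315, payoff=0.0000, prob=0.003371
DUUDDU: M=124.1315, payoff=0.0000, prob=0.003371
UUUDDU: M=192.4736, payoff=29.9436, prob=0.014981
DDDUDU: M=80.0558, payoff=0.0000, prob=0.000758
UDDUDU: M=124.1315, payoff=0.0000, prob=0.003371
DUDUDU: M=124.1315, payoff=0.0000, prob=0.003371
UUDUDU: M=192.4736, payoff=29.9436, prob=0.014981
DDUUDU: M=124.1315, payoff=0.0000, prob=0.003371
UDUUDU: M=192.4736, payoff=29.9436, prob=0.014981
DUUUDU: M=192.4736, payoff=29.9436, prob=0.014981
UUUUDU: M=298.4422, payoff=135.9122, prob=0.066583
DDDDUU: M=80.0558, payoff=0.0000, prob=0.000758
UDDDUU: M=124.1315, payoff=0.0000, prob=0.003371
DUDDUU: M=124.1315, payoff=0.0000, prob=0.003371
UUDDUU: M=192.4736, payoff=29.9436, prob=0.014981
DDUDUU: M=124.1315, payoff=0.0000, prob=0.003371
UDUDUU: M=192.4736, payoff=29.9436, prob=0.014981
DUUDUU: M=192.4736, payoff=29.9436, prob=0.014981
UUUDUU: M=298.4422, payoff=135.9122, prob=0.066583
DDDUUU: M=124.1315, payoff=0.0000, prob=0.003371
UDDUUU: M=192.4736, payoff=29.9436, prob=0.014981
DUDUUU: M=192.4736, payoff=29.9436, prob=0.014981
UUDUUU: M=298.4422, payoff=135.9122, prob=0.066583
DDUUUU: M=192.4736, payoff=29.9436, prob=0.014981
UDUUUU: M=298.4422, payoff=135.9122, prob=0.066583
DUUUUU: M=298.4422, payoff=135.9122, prob=0.066583
UUUUUU: M=462.7531, payoff=300.2231, prob=0.295926
Price = Σ prob·payoff / R^6 = 154.553816 / 4.608274 = 33.5383

price = 33.5383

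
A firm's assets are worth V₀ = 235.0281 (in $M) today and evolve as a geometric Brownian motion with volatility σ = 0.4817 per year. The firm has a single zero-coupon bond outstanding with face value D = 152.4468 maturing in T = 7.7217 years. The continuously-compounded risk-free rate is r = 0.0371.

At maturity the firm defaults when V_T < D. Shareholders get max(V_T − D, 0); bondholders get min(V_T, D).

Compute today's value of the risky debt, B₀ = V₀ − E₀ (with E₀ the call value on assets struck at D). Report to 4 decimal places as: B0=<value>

Work the structural quantities from V₀ = 235.0281 against face 152.4468:
d₁ = [ln(V₀/D) + (r + σ²/2)T] / (σ√T)
   = [ln(235.0281/152.4468) + (0.0371 + 0.5·0.4817²)·7.7217] / (0.4817·√7.7217)
   = [0.432889 + 1.182327] / 1.338545 = 1.206695
d₂ = d₁ − σ√T = 1.206695 − 1.338545 = -0.131850
N(d₁) = 0.886225,  N(d₂) = 0.447551,  e^(−rT) = 0.750906
E₀ = V₀·N(d₁) − D·e^(−rT)·N(d₂)
   = 235.0281·0.886225 − 152.4468·0.750906·0.447551 = 157.055198
B₀ = V₀ − E₀ = 235.0281 − 157.055198 = 77.972902

B0=77.9729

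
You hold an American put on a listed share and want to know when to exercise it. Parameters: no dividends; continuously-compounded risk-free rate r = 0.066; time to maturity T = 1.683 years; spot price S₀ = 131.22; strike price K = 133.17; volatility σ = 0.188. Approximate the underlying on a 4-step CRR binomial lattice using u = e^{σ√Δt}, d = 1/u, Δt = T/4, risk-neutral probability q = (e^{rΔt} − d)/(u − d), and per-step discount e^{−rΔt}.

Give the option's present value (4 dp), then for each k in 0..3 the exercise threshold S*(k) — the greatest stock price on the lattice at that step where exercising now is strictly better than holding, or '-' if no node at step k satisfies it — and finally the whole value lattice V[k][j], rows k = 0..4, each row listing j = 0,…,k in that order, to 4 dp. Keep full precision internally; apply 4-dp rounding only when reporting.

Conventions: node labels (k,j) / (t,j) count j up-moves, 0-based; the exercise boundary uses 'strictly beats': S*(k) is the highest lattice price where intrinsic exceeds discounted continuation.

price = 8.6567
boundary = - 116.1554 102.8202 116.1554
tree:
8.6567
17.0146 3.1376
30.3498 7.3202 0.3181
42.1540 17.0146 0.7876 0.0000
52.6030 30.3498 1.9500 0.0000 0.0000

params: Δt=0.42075 u=1.12969 d=0.88520 q=0.58472 e^(-rΔt)=0.97261
t_4 payoffs: 52.6030 30.3498 1.9500 0.0000 0.0000
t_3: node(3,0) S=91.0160 payoff=42.1540 vs cont=38.5068 → 42.1540 [stop]  node(3,1) S=116.1554 payoff=17.0146 vs cont=13.3674 → 17.0146 [stop]  node(3,2) S=148.2384 payoff=0.0000 vs cont=0.7876 → 0.7876 [wait]  node(3,3) S=189.1831 payoff=0.0000 vs cont=0.0000 → 0.0000 [wait]  ⇒ S*(3)=116.1554
t_2: node(2,0) S=102.8202 payoff=30.3498 vs cont=26.7026 → 30.3498 [stop]  node(2,1) S=131.2200 payoff=1.9500 vs cont=7.3202 → 7.3202 [wait]  node(2,2) S=167.4640 payoff=0.0000 vs cont=0.3181 → 0.3181 [wait]  ⇒ S*(2)=102.8202
t_1: node(1,0) S=116.1554 payoff=17.0146 vs cont=16.4215 → 17.0146 [stop]  node(1,1) S=148.2384 payoff=0.0000 vs cont=3.1376 → 3.1376 [wait]  ⇒ S*(1)=116.1554
t_0: node(0,0) S=131.2200 payoff=1.9500 vs cont=8.6567 → 8.6567 [wait]  ⇒ S*(0)=-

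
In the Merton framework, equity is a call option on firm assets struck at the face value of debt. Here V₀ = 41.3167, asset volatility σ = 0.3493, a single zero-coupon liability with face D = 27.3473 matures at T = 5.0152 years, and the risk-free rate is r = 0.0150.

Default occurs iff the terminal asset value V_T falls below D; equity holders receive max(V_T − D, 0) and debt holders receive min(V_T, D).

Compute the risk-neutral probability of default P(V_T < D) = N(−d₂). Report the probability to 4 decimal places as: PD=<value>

Apply the equity-as-call identities (strike 27.3473, horizon 5.0152 years):
d₁ = [ln(V₀/D) + (r + σ²/2)T] / (σ√T)
   = [ln(41.3167/27.3473) + (0.0150 + 0.5·0.3493²)·5.0152] / (0.3493·√5.0152)
   = [0.412649 + 0.381182] / 0.782245 = 1.014811
d₂ = d₁ − σ√T = 1.014811 − 0.782245 = 0.232566
risk-neutral PD = N(−d₂) = N(-0.232566) = 0.408049

PD=0.4080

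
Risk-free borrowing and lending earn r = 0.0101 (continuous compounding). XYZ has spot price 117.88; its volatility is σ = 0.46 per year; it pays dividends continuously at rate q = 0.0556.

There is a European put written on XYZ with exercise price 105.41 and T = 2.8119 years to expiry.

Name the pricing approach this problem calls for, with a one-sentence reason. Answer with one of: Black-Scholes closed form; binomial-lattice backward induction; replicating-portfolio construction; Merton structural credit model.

Key observation: the strike-105.41 put on XYZ is European-exercise on a continuously-modelled lognormal underlying, so its value is a single closed-form evaluation.

framework: Black-Scholes closed form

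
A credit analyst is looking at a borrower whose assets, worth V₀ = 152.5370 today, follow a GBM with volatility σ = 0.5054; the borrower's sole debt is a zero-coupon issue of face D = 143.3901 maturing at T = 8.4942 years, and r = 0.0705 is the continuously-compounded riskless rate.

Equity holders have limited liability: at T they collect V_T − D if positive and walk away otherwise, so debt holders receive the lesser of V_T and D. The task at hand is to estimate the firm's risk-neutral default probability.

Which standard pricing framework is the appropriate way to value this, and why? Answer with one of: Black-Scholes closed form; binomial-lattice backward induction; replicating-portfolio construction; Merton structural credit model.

framework: Merton structural credit model

Key observation: the question is about default risk generated by asset-value dynamics against a debt face of 143.3901 — the structural framework prices exactly that.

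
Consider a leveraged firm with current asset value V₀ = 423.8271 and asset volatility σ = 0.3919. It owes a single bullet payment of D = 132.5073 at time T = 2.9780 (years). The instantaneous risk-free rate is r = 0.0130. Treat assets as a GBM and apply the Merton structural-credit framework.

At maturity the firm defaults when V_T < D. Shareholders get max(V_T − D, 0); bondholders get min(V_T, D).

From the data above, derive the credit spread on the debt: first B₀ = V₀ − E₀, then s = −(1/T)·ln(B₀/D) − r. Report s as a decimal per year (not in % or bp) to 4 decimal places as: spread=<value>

Equity is a call on the firm's assets struck at D = 132.5073:
d₁ = [ln(V₀/D) + (r + σ²/2)T] / (σ√T)
   = [ln(423.8271/132.5073) + (0.0130 + 0.5·0.3919²)·2.9780] / (0.3919·√2.9780)
   = [1.162688 + 0.267403] / 0.676297 = 2.114589
d₂ = d₁ − σ√T = 2.114589 − 0.676297 = 1.438292
N(d₁) = 0.982768,  N(d₂) = 0.924824,  e^(−rT) = 0.962026
E₀ = V₀·N(d₁) − D·e^(−rT)·N(d₂)
   = 423.8271·0.982768 − 132.5073·0.962026·0.924824 = 298.631107
B₀ = V₀ − E₀ = 423.8271 − 298.631107 = 125.195993
spread = −(1/T)·ln(B₀/D) − r = −(1/2.9780)·ln(125.195993/132.5073) − 0.0130 = 0.00605886

spread=0.0061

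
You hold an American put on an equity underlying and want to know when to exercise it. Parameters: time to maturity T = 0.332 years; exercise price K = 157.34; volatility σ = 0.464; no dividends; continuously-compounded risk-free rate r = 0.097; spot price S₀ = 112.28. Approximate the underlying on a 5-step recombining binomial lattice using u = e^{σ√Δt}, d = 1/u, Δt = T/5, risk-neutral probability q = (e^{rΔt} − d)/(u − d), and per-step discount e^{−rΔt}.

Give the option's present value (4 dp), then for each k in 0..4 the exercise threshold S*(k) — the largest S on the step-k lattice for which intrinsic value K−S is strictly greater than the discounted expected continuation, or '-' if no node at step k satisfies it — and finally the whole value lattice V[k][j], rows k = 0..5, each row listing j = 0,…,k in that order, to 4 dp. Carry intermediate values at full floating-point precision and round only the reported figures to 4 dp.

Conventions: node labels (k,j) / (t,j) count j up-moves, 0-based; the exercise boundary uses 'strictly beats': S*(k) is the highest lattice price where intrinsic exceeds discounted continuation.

params: Δt=0.06640 u=1.12701 d=0.88731 q=0.49710 e^(-rΔt)=0.99358
t_5 payoffs: 95.5851 78.9025 57.7132 30.7998 0.0000 0.0000
t_4: node(4,0) S=69.5982 payoff=87.7418 vs cont=86.7317 → 87.7418 [stop]  node(4,1) S=88.3995 payoff=68.9405 vs cont=67.9303 → 68.9405 [stop]  node(4,2) S=112.2800 payoff=45.0600 vs cont=44.0499 → 45.0600 [stop]  node(4,3) S=142.6116 payoff=14.7284 vs cont=15.3897 → 15.3897 [wait]  node(4,4) S=181.1370 payoff=0.0000 vs cont=0.0000 → 0.0000 [wait]  ⇒ S*(4)=112.2800
t_3: node(3,0) S=78.4375 payoff=78.9025 vs cont=77.8923 → 78.9025 [stop]  node(3,1) S=99.6268 payoff=57.7132 vs cont=56.7031 → 57.7132 [stop]  node(3,2) S=126.5402 payoff=30.7998 vs cont=30.1163 → 30.7998 [stop]  node(3,3) S=160.7241 payoff=0.0000 vs cont=7.6898 → 7.6898 [wait]  ⇒ S*(3)=126.5402
t_2: node(2,0) S=88.3995 payoff=68.9405 vs cont=67.9303 → 68.9405 [stop]  node(2,1) S=112.2800 payoff=45.0600 vs cont=44.0499 → 45.0600 [stop]  node(2,2) S=142.6116 payoff=14.7284 vs cont=19.1878 → 19.1878 [wait]  ⇒ S*(2)=112.2800
t_1: node(1,0) S=99.6268 payoff=57.7132 vs cont=56.7031 → 57.7132 [stop]  node(1,1) S=126.5402 payoff=30.7998 vs cont=31.9922 → 31.9922 [wait]  ⇒ S*(1)=99.6268
t_0: node(0,0) S=112.2800 payoff=45.0600 vs cont=44.6388 → 45.0600 [stop]  ⇒ S*(0)=112.2800

price = 45.0600
boundary = 112.2800 99.6268 112.2800 126.5402 112.2800
tree:
45.0600
57.7132 31.9922
68.9405 45.0600 19.1878
78.9025 57.7132 30.7998 7.6898
87.7418 68.9405 45.0600 15.3897 0.0000
95.5851 78.9025 57.7132 30.7998 0.0000 0.0000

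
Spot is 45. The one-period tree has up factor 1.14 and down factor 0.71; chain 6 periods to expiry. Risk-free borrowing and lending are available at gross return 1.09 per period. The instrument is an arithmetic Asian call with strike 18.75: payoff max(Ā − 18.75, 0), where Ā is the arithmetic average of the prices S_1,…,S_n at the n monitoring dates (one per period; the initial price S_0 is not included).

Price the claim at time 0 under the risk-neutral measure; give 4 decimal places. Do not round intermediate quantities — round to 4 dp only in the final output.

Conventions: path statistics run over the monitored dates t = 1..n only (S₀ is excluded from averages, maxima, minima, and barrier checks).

price = 25.4925

Set p* = 0.8837 (from d < R < u); the path-dependent value is the discounted p*-expectation over all price paths.
Enumerate all 2^6 = 64 price paths (U = up ×1.14, D = down ×0.71); each path with k up-moves has probability p*^k·(1−p*)^(6−k).
DDDDDD: Ā=16.0099, payoff=0.0000, prob=0.000002
UDDDDD: Ā=25.7060, payoff=6.9560, prob=0.000019
DUDDDD: Ā=22.4810, payoff=3.7310, prob=0.000019
UUDDDD: Ā=36.0963, payoff=17.3463, prob=0.000143
DDUDDD: Ā=20.1913, payoff=1.4413, prob=0.000019
UDUDDD: Ā=32.4198, payoff=13.6698, prob=0.000143
DUUDDD: Ā=29.1948, payoff=10.4448, prob=0.000143
UUUDDD: Ā=46.8761, payoff=28.1261, prob=0.001085
DDDUDD: Ā=18.5655, payoff=0.0000, prob=0.000019
UDDUDD: Ā=29.8095, payoff=11.0595, prob=0.000143
DUDUDD: Ā=26.5845, payoff=7.8345, prob=0.000143
UUDUDD: Ā=42.6849, payoff=23.9349, prob=0.001085
DDUUDD: Ā=24.2947, payoff=5.5447, prob=0.000143
UDUUDD: Ā=39.0084, payoff=20.2584, prob=0.001085
DUUUDD: Ā=35.7834, payoff=17.0334, prob=0.001085
UUUUDD: Ā=57.4550, payoff=38.7050, prob=0.008246
DDDDUD: Ā=17.4113, payoff=0.0000, prob=0.000019
UDDDUD: Ā=27.9561, payoff=9.2061, prob=0.000143
DUDDUD: Ā=24.7311, payoff=5.9811, prob=0.000143
UUDDUD: Ā=39.7091, payoff=20.9591, prob=0.001085
DDUDUD: Ā=22.4414, payoff=3.6914, prob=0.000143
UDUDUD: Ā=36.0326, payoff=17.2826, prob=0.001085
DUUDUD: Ā=32.8076, payoff=14.0576, prob=0.001085
UUUDUD: Ā=52.6771, payoff=33.9271, prob=0.008246
DDDUUD: Ā=20.8157, payoff=2.0657, prob=0.000143
UDDUUD: Ā=33.4223, payoff=14.6723, prob=0.001085
DUDUUD: Ā=30.1973, payoff=11.4473, prob=0.001085
UUDUUD: Ā=48.4858, payoff=29.7358, prob=0.008246
DDUUUD: Ā=27.9076, payoff=9.1576, prob=0.001085
UDUUUD: Ā=44.8093, payoff=26.0593, prob=0.008246
DUUUUD: Ā=41.5843, payoff=22.8343, prob=0.008246
UUUUUD: Ā=66.7692, payoff=48.0192, prob=0.062673
DDDDDU: Ā=16.5917, payoff=0.0000, prob=0.000019
UDDDDU: Ā=26.6403, payoff=7.8903, prob=0.000143
DUDDDU: Ā=23.4153, payoff=4.6653, prob=0.000143
UUDDDU: Ā=37.5963, payoff=18.8463, prob=0.001085
DDUDDU: Ā=21.1255, payoff=2.3755, prob=0.000143
UDUDDU: Ā=33.9198, payoff=15.1698, prob=0.001085
DUUDDU: Ā=30.6948, payoff=11.9448, prob=0.001085
UUUDDU: Ā=49.2847, payoff=30.5347, prob=0.008246
DDDUDU: Ā=19.4998, payoff=0.7498, prob=0.000143
UDDUDU: Ā=31.3095, payoff=12.5595, prob=0.001085
DUDUDU: Ā=28.0845, payoff=9.3345, prob=0.001085
UUDUDU: Ā=45.0935, payoff=26.3435, prob=0.008246
DDUUDU: Ā=25.7948, payoff=7.0448, prob=0.001085
UDUUDU: Ā=41.4170, payoff=22.6670, prob=0.008246
DUUUDU: Ā=38.1920, payoff=19.4420, prob=0.008246
UUUUDU: Ā=61.3223, payoff=42.5723, prob=0.062673
DDDDUU: Ā=18.3455, payoff=0.0000, prob=0.000143
UDDDUU: Ā=29.4562, payoff=10.7062, prob=0.001085
DUDDUU: Ā=26.2312, payoff=7.4812, prob=0.001085
UUDDUU: Ā=42.1177, payoff=23.3677, prob=0.008246
DDUDUU: Ā=23.9415, payoff=5.1915, prob=0.001085
UDUDUU: Ā=38.4412, payoff=19.6912, prob=0.008246
DUUDUU: Ā=35.2162, payoff=16.4662, prob=0.008246
UUUDUU: Ā=56.5443, payoff=37.7943, prob=0.062673
DDDUUU: Ā=22.3157, payoff=3.5657, prob=0.001085
UDDUUU: Ā=35.8309, payoff=17.0809, prob=0.008246
DUDUUU: Ā=32.6059, payoff=13.8559, prob=0.008246
UUDUUU: Ā=52.3531, payoff=33.6031, prob=0.062673
DDUUUU: Ā=30.3162, payoff=11.5662, prob=0.008246
UDUUUU: Ā=48.6766, payoff=29.9266, prob=0.062673
DUUUUU: Ā=45.4516, payoff=26.7016, prob=0.062673
UUUUUU: Ā=72.9787, payoff=54.2287, prob=0.476311
Price = Σ prob·payoff / R^6 = 42.753394 / 1.677100 = 25.4925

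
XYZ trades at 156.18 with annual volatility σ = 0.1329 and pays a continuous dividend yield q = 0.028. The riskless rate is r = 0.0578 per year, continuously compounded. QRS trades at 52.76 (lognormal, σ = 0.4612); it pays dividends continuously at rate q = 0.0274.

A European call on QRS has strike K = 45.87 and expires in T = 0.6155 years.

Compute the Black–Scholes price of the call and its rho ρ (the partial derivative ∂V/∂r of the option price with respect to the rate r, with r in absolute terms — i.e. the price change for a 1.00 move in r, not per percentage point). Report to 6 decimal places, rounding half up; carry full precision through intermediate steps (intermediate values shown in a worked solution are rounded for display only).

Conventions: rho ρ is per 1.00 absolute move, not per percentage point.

price = 11.351174
ρ = 16.392072

σ√T = 0.4612·√0.6155 = 0.361829
d₁ = (ln(S/K) + (r−q+σ²/2)T) / (σ√T) = (ln(52.76/45.87) + (0.0578−0.0274+0.4612²/2)·0.6155) / 0.361829 = (0.139942 + 0.084171) / 0.361829 = 0.619390
d₂ = d₁ − σ√T = 0.619390 − 0.361829 = 0.257561
e^{−rT} = 0.965049
e^{−qT} = 0.983277
N(d₁) = 0.732170,  N(d₂) = 0.601627
Call price V = S·e^{−qT}·N(d₁) − K·e^{−rT}·N(d₂) = 37.983298 − 26.632124 = 11.351174
ρ = K·T·e^{−rT}·N(d₂) = 16.392072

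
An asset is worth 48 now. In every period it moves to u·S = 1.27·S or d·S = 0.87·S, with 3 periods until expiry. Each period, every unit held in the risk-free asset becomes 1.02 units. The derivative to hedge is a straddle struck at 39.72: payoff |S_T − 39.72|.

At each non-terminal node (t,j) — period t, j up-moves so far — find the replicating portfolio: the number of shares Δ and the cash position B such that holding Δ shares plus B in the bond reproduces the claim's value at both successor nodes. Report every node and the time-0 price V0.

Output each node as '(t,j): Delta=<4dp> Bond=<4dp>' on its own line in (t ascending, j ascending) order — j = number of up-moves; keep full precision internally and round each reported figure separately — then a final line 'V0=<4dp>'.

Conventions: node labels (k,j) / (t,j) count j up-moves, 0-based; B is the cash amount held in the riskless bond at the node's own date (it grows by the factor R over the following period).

Since d<R<u, set p* = (R−d)/(u−d) = 0.3750; price each node as the discounted p*-expectation of its children.
Expiry values: V(3,0)=8.1119, V(3,1)=6.4206, V(3,2)=27.6347, V(3,3)=58.6024
(2,0): S=36.3312. Δ = (V_up−V_dn)/(S_up−S_dn) = (6.4206−8.1119)/(46.1406−31.6081) = -0.1164. V = [p*·6.4206 + (1−p*)·8.1119]/1.02 = 7.3310. B = V − Δ·S = 11.5591.
(2,1): S=53.0352. Δ = (V_up−V_dn)/(S_up−S_dn) = (27.6347−6.4206)/(67.3547−46.1406) = 1.0000. V = [p*·27.6347 + (1−p*)·6.4206]/1.02 = 14.0940. B = V − Δ·S = -38.9412.
(2,2): S=77.4192. Δ = (V_up−V_dn)/(S_up−S_dn) = (58.6024−27.6347)/(98.3224−67.3547) = 1.0000. V = [p*·58.6024 + (1−p*)·27.6347]/1.02 = 38.4780. B = V − Δ·S = -38.9412.
(1,0): S=41.7600. Δ = (V_up−V_dn)/(S_up−S_dn) = (14.0940−7.3310)/(53.0352−36.3312) = 0.4049. V = [p*·14.0940 + (1−p*)·7.3310]/1.02 = 9.6737. B = V − Δ·S = -7.2338.
(1,1): S=60.9600. Δ = (V_up−V_dn)/(S_up−S_dn) = (38.4780−14.0940)/(77.4192−53.0352) = 1.0000. V = [p*·38.4780 + (1−p*)·14.0940]/1.02 = 22.7824. B = V − Δ·S = -38.1776.
(0,0): S=48.0000. Δ = (V_up−V_dn)/(S_up−S_dn) = (22.7824−9.6737)/(60.9600−41.7600) = 0.6827. V = [p*·22.7824 + (1−p*)·9.6737]/1.02 = 14.3034. B = V − Δ·S = -18.4684.
Sanity check at the root: Δ(0,0)·S0 + B(0,0) reproduces V0 = 14.3034.

(0,0): Delta=0.6827 Bond=-18.4684
(1,0): Delta=0.4049 Bond=-7.2338
(1,1): Delta=1.0000 Bond=-38.1776
(2,0): Delta=-0.1164 Bond=11.5591
(2,1): Delta=1.0000 Bond=-38.9412
(2,2): Delta=1.0000 Bond=-38.9412
V0=14.3034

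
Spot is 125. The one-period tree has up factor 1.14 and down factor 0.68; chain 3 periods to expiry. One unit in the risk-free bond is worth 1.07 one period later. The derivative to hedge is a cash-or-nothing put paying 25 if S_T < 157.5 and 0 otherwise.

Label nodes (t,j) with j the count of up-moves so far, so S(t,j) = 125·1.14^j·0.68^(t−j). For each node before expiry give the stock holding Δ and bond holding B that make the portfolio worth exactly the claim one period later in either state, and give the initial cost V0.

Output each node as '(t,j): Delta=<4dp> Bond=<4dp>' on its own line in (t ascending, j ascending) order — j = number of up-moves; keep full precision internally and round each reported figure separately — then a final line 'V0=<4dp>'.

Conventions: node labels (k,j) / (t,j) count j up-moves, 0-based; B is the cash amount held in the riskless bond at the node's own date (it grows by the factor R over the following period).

Since d<R<u, set p* = (R−d)/(u−d) = 0.8478; price each node as the discounted p*-expectation of its children.
Terminal payoffs: V(3,0)=25.0000, V(3,1)=25.0000, V(3,2)=25.0000, V(3,3)=0.0000
  t=2,j=0: stock 57.8000 → up 65.8920 (V=25.0000), down 39.3040 (V=25.0000). Price 23.3645; hedge Δ=0.0000, bond B=23.3645.
  t=2,j=1: stock 96.9000 → up 110.4660 (V=25.0000), down 65.8920 (V=25.0000). Price 23.3645; hedge Δ=0.0000, bond B=23.3645.
  t=2,j=2: stock 162.4500 → up 185.1930 (V=0.0000), down 110.4660 (V=25.0000). Price 3.5555; hedge Δ=-0.3346, bond B=57.9033.
  t=1,j=0: stock 85.0000 → up 96.9000 (V=23.3645), down 57.8000 (V=23.3645). Price 21.8360; hedge Δ=0.0000, bond B=21.8360.
  t=1,j=1: stock 142.5000 → up 162.4500 (V=3.5555), down 96.9000 (V=23.3645). Price 6.1401; hedge Δ=-0.3022, bond B=49.2032.
  t=0,j=0: stock 125.0000 → up 142.5000 (V=6.1401), down 85.0000 (V=21.8360). Price 7.9706; hedge Δ=-0.2730, bond B=42.0921.
Verification: the root portfolio costs Δ(0,0)·S0 + B(0,0) = 7.9706, matching V0.

(0,0): Delta=-0.2730 Bond=42.0921
(1,0): Delta=0.0000 Bond=21.8360
(1,1): Delta=-0.3022 Bond=49.2032
(2,0): Delta=0.0000 Bond=23.3645
(2,1): Delta=0.0000 Bond=23.3645
(2,2): Delta=-0.3346 Bond=57.9033
V0=7.9706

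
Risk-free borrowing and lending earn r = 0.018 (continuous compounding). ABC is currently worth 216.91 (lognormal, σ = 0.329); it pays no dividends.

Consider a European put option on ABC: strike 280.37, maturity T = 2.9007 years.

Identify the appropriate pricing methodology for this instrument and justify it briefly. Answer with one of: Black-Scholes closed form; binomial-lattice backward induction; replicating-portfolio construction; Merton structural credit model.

Key observation: everything needed for the exact continuous-time valuation of the European put on ABC (strike 280.37) is given, and no feature rules the closed form out.

framework: Black-Scholes closed form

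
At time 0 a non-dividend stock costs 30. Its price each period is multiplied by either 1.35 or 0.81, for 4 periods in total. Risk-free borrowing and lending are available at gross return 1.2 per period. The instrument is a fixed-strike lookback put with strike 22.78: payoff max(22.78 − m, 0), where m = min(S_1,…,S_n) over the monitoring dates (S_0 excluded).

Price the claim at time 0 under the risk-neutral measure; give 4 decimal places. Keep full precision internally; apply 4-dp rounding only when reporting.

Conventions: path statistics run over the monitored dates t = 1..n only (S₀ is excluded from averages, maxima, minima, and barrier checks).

Set p* = 0.7222 (from d < R < u); the path-dependent value is the discounted p*-expectation over all price paths.
Enumerate all 2^4 = 16 price paths (U = up ×1.35, D = down ×0.81); each path with k up-moves has probability p*^k·(1−p*)^(4−k).
DDDD: m=12.9140, payoff=9.8660, prob=0.005954
UDDD: m=21.5234, payoff=1.2566, prob=0.015480
DUDD: m=21.5234, payoff=1.2566, prob=0.015480
UUDD: m=35.8723, payoff=0.0000, prob=0.040247
DDUD: m=19.6830, payoff=3.0970, prob=0.015480
UDUD: m=32.8050, payoff=0.0000, prob=0.040247
DUUD: m=24.3000, payoff=0.0000, prob=0.040247
UUUD: m=40.5000, payoff=0.0000, prob=0.104643
DDDU: m=15.9432, payoff=6.8368, prob=0.015480
UDDU: m=26.5721, payoff=0.0000, prob=0.040247
DUDU: m=24.3000, payoff=0.0000, prob=0.040247
UUDU: m=40.5000, payoff=0.0000, prob=0.104643
DDUU: m=19.6830, payoff=3.0970, prob=0.040247
UDUU: m=32.8050, payoff=0.0000, prob=0.104643
DUUU: m=24.3000, payoff=0.0000, prob=0.104643
UUUU: m=40.5000, payoff=0.0000, prob=0.272072
Price = Σ prob·payoff / R^4 = 0.376062 / 2.073600 = 0.1814

price = 0.1814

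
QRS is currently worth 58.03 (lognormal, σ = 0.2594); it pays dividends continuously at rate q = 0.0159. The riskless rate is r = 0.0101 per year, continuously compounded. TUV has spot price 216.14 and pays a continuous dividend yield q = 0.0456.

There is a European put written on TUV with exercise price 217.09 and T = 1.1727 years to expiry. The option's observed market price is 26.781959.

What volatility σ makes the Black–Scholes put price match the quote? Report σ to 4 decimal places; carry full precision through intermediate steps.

sigma = 0.2393

At σ = 0.2393 the Black–Scholes value reproduces the quote:
σ√T = 0.2393·√1.1727 = 0.259141
d₁ = (ln(S/K) + (r−q+σ²/2)T) / (σ√T) = (ln(216.14/217.09) + (0.0101−0.0456+0.2393²/2)·1.1727) / 0.259141 = (-0.004386 − 0.008054) / 0.259141 = -0.048003
d₂ = d₁ − σ√T = -0.048003 − 0.259141 = -0.307144
e^{−rT} = 0.988226
e^{−qT} = 0.947930
N(−d₁) = 0.519143,  N(−d₂) = 0.620633
V = K·e^{−rT}·N(−d₂) − S·e^{−qT}·N(−d₁) = 133.146822 − 106.364862 = 26.781959 (the quoted price), and the Black–Scholes price is strictly increasing in σ, so σ is unique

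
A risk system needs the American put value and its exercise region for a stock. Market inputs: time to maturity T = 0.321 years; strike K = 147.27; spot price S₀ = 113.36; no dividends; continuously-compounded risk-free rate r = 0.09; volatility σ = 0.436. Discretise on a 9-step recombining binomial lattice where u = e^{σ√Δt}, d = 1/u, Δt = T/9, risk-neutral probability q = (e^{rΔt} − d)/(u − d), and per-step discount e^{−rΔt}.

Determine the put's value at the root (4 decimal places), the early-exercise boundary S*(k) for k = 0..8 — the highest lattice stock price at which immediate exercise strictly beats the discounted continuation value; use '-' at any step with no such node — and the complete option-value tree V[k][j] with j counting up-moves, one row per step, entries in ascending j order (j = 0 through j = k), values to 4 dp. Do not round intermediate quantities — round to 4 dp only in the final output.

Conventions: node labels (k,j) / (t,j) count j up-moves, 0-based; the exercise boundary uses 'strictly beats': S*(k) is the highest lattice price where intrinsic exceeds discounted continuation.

Δt=0.03567  u=1.08583  d=0.92096  q=0.49893  discount=0.99680
step 9 (expiry): payoffs max(K−S,0) = 93.2423 83.5703 72.1669 58.7220 42.8702 24.1807 2.1454 0.0000 0.0000 0.0000
step 8: (k=8,j=0): S=58.6647, K−S=88.6053, hold=88.1333 ⇒ V=88.6053 exercise | (k=8,j=1): S=69.1668, K−S=78.1032, hold=77.6312 ⇒ V=78.1032 exercise | (k=8,j=2): S=81.5489, K−S=65.7211, hold=65.2491 ⇒ V=65.7211 exercise | (k=8,j=3): S=96.1477, K−S=51.1223, hold=50.6503 ⇒ V=51.1223 exercise | (k=8,j=4): S=113.3600, K−S=33.9100, hold=33.4380 ⇒ V=33.9100 exercise | (k=8,j=5): S=133.6536, K−S=13.6164, hold=13.1444 ⇒ V=13.6164 exercise | (k=8,j=6): S=157.5801, K−S=0.0000, hold=1.0716 ⇒ V=1.0716 continue | (k=8,j=7): S=185.7899, K−S=0.0000, hold=0.0000 ⇒ V=0.0000 continue | (k=8,j=8): S=219.0498, K−S=0.0000, hold=0.0000 ⇒ V=0.0000 continue  boundary S*=133.6536
step 7: (k=7,j=0): S=63.6997, K−S=83.5703, hold=83.0983 ⇒ V=83.5703 exercise | (k=7,j=1): S=75.1031, K−S=72.1669, hold=71.6949 ⇒ V=72.1669 exercise | (k=7,j=2): S=88.5480, K−S=58.7220, hold=58.2500 ⇒ V=58.7220 exercise | (k=7,j=3): S=104.3998, K−S=42.8702, hold=42.3983 ⇒ V=42.8702 exercise | (k=7,j=4): S=123.0893, K−S=24.1807, hold=23.7087 ⇒ V=24.1807 exercise | (k=7,j=5): S=145.1246, K−S=2.1454, hold=7.3339 ⇒ V=7.3339 continue | (k=7,j=6): S=171.1046, K−S=0.0000, hold=0.5352 ⇒ V=0.5352 continue | (k=7,j=7): S=201.7356, K−S=0.0000, hold=0.0000 ⇒ V=0.0000 continue  boundary S*=123.0893
step 6: (k=6,j=0): S=69.1668, K−S=78.1032, hold=77.6312 ⇒ V=78.1032 exercise | (k=6,j=1): S=81.5489, K−S=65.7211, hold=65.2491 ⇒ V=65.7211 exercise | (k=6,j=2): S=96.1477, K−S=51.1223, hold=50.6503 ⇒ V=51.1223 exercise | (k=6,j=3): S=113.3600, K−S=33.9100, hold=33.4380 ⇒ V=33.9100 exercise | (k=6,j=4): S=133.6536, K−S=13.6164, hold=15.7248 ⇒ V=15.7248 continue | (k=6,j=5): S=157.5801, K−S=0.0000, hold=3.9292 ⇒ V=3.9292 continue | (k=6,j=6): S=185.7899, K−S=0.0000, hold=0.2673 ⇒ V=0.2673 continue  boundary S*=113.3600
step 5: (k=5,j=0): S=75.1031, K−S=72.1669, hold=71.6949 ⇒ V=72.1669 exercise | (k=5,j=1): S=88.5480, K−S=58.7220, hold=58.2500 ⇒ V=58.7220 exercise | (k=5,j=2): S=104.3998, K−S=42.8702, hold=42.3983 ⇒ V=42.8702 exercise | (k=5,j=3): S=123.0893, K−S=24.1807, hold=24.7573 ⇒ V=24.7573 continue | (k=5,j=4): S=145.1246, K−S=2.1454, hold=9.8081 ⇒ V=9.8081 continue | (k=5,j=5): S=171.1046, K−S=0.0000, hold=2.0954 ⇒ V=2.0954 continue  boundary S*=104.3998
step 4: (k=4,j=0): S=81.5489, K−S=65.7211, hold=65.2491 ⇒ V=65.7211 exercise | (k=4,j=1): S=96.1477, K−S=51.1223, hold=50.6503 ⇒ V=51.1223 exercise | (k=4,j=2): S=113.3600, K−S=33.9100, hold=33.7248 ⇒ V=33.9100 exercise | (k=4,j=3): S=133.6536, K−S=13.6164, hold=17.2433 ⇒ V=17.2433 continue | (k=4,j=4): S=157.5801, K−S=0.0000, hold=5.9410 ⇒ V=5.9410 continue  boundary S*=113.3600
step 3: (k=3,j=0): S=88.5480, K−S=58.7220, hold=58.2500 ⇒ V=58.7220 exercise | (k=3,j=1): S=104.3998, K−S=42.8702, hold=42.3983 ⇒ V=42.8702 exercise | (k=3,j=2): S=123.0893, K−S=24.1807, hold=25.5125 ⇒ V=25.5125 continue | (k=3,j=3): S=145.1246, K−S=2.1454, hold=11.5671 ⇒ V=11.5671 continue  boundary S*=104.3998
step 2: (k=2,j=0): S=96.1477, K−S=51.1223, hold=50.6503 ⇒ V=51.1223 exercise | (k=2,j=1): S=113.3600, K−S=33.9100, hold=34.1003 ⇒ V=34.1003 continue | (k=2,j=2): S=133.6536, K−S=13.6164, hold=18.4953 ⇒ V=18.4953 continue  boundary S*=96.1477
step 1: (k=1,j=0): S=104.3998, K−S=42.8702, hold=42.4929 ⇒ V=42.8702 exercise | (k=1,j=1): S=123.0893, K−S=24.1807, hold=26.2302 ⇒ V=26.2302 continue  boundary S*=104.3998
step 0: (k=0,j=0): S=113.3600, K−S=33.9100, hold=34.4573 ⇒ V=34.4573 continue  boundary S*=-

price = 34.4573
boundary = - 104.3998 96.1477 104.3998 113.3600 104.3998 113.3600 123.0893 133.6536
tree:
34.4573
42.8702 26.2302
51.1223 34.1003 18.4953
58.7220 42.8702 25.5125 11.5671
65.7211 51.1223 33.9100 17.2433 5.9410
72.1669 58.7220 42.8702 24.7573 9.8081 2.0954
78.1032 65.7211 51.1223 33.9100 15.7248 3.9292 0.2673
83.5703 72.1669 58.7220 42.8702 24.1807 7.3339 0.5352 0.0000
88.6053 78.1032 65.7211 51.1223 33.9100 13.6164 1.0716 0.0000 0.0000
93.2423 83.5703 72.1669 58.7220 42.8702 24.1807 2.1454 0.0000 0.0000 0.0000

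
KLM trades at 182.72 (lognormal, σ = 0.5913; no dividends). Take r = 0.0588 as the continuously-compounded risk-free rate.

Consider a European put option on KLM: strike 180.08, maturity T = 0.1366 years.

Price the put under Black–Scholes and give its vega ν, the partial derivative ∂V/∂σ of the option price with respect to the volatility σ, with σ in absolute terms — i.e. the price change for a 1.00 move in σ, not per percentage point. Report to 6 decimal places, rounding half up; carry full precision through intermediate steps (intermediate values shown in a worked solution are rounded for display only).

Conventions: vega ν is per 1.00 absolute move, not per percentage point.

price = 13.764556
ν = 26.339346

σ√T = 0.5913·√0.1366 = 0.218541
d₁ = (ln(S/K) + (r+σ²/2)T) / (σ√T) = (ln(182.72/180.08) + (0.0588+0.5913²/2)·0.1366) / 0.218541 = (0.014554 + 0.031912) / 0.218541 = 0.212619
d₂ = d₁ − σ√T = 0.212619 − 0.218541 = -0.005922
e^{−rT} = 0.992000
N(−d₁) = 0.415812,  N(−d₂) = 0.502363
Put price V = K·e^{−rT}·N(−d₂) − S·N(−d₁) = 89.741763 − 75.977206 = 13.764556
φ(d₁) = (1/√(2π))·e^{−d₁²/2} = 0.390026
ν = S·φ(d₁)·√T = 26.339346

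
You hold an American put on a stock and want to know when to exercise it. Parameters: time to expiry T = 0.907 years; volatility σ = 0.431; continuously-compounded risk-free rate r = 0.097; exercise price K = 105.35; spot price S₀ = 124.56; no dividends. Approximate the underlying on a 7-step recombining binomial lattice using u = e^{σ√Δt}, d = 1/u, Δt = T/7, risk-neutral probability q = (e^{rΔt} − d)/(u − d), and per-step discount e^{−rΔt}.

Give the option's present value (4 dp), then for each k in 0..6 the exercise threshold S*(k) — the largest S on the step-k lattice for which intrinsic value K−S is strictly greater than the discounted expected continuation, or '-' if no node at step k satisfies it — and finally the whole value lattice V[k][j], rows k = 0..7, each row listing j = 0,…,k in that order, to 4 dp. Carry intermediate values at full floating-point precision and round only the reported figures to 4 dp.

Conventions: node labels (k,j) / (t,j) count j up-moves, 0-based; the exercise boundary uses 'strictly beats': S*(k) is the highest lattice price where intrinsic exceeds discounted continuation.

params: Δt=0.12957 u=1.16782 d=0.85629 q=0.50189 e^(-rΔt)=0.98751
t_7 payoffs: 63.3030 48.0057 27.1430 0.0000 0.0000 0.0000 0.0000 0.0000
t_6: node(6,0) S=49.1035 payoff=56.2465 vs cont=54.9307 → 56.2465 [stop]  node(6,1) S=66.9681 payoff=38.3819 vs cont=37.0661 → 38.3819 [stop]  node(6,2) S=91.3320 payoff=14.0180 vs cont=13.3513 → 14.0180 [stop]  node(6,3) S=124.5600 payoff=0.0000 vs cont=0.0000 → 0.0000 [wait]  node(6,4) S=169.8768 payoff=0.0000 vs cont=0.0000 → 0.0000 [wait]  node(6,5) S=231.6805 payoff=0.0000 vs cont=0.0000 → 0.0000 [wait]  node(6,6) S=315.9693 payoff=0.0000 vs cont=0.0000 → 0.0000 [wait]  ⇒ S*(6)=91.3320
t_5: node(5,0) S=57.3443 payoff=48.0057 vs cont=46.6899 → 48.0057 [stop]  node(5,1) S=78.2070 payoff=27.1430 vs cont=25.8272 → 27.1430 [stop]  node(5,2) S=106.6598 payoff=0.0000 vs cont=6.8953 → 6.8953 [wait]  node(5,3) S=145.4643 payoff=0.0000 vs cont=0.0000 → 0.0000 [wait]  node(5,4) S=198.3863 payoff=0.0000 vs cont=0.0000 → 0.0000 [wait]  node(5,5) S=270.5622 payoff=0.0000 vs cont=0.0000 → 0.0000 [wait]  ⇒ S*(5)=78.2070
t_4: node(4,0) S=66.9681 payoff=38.3819 vs cont=37.0661 → 38.3819 [stop]  node(4,1) S=91.3320 payoff=14.0180 vs cont=16.7688 → 16.7688 [wait]  node(4,2) S=124.5600 payoff=0.0000 vs cont=3.3917 → 3.3917 [wait]  node(4,3) S=169.8768 payoff=0.0000 vs cont=0.0000 → 0.0000 [wait]  node(4,4) S=231.6805 payoff=0.0000 vs cont=0.0000 → 0.0000 [wait]  ⇒ S*(4)=66.9681
t_3: node(3,0) S=78.2070 payoff=27.1430 vs cont=27.1906 → 27.1906 [wait]  node(3,1) S=106.6598 payoff=0.0000 vs cont=9.9294 → 9.9294 [wait]  node(3,2) S=145.4643 payoff=0.0000 vs cont=1.6683 → 1.6683 [wait]  node(3,3) S=198.3863 payoff=0.0000 vs cont=0.0000 → 0.0000 [wait]  ⇒ S*(3)=-
t_2: node(2,0) S=91.3320 payoff=14.0180 vs cont=18.2960 → 18.2960 [wait]  node(2,1) S=124.5600 payoff=0.0000 vs cont=5.7110 → 5.7110 [wait]  node(2,2) S=169.8768 payoff=0.0000 vs cont=0.8206 → 0.8206 [wait]  ⇒ S*(2)=-
t_1: node(1,0) S=106.6598 payoff=0.0000 vs cont=11.8301 → 11.8301 [wait]  node(1,1) S=145.4643 payoff=0.0000 vs cont=3.2159 → 3.2159 [wait]  ⇒ S*(1)=-
t_0: node(0,0) S=124.5600 payoff=0.0000 vs cont=7.4129 → 7.4129 [wait]  ⇒ S*(0)=-

price = 7.4129
boundary = - - - - 66.9681 78.2070 91.3320
tree:
7.4129
11.8301 3.2159
18.2960 5.7110 0.8206
27.1906 9.9294 1.6683 0.0000
38.3819 16.7688 3.3917 0.0000 0.0000
48.0057 27.1430 6.8953 0.0000 0.0000 0.0000
56.2465 38.3819 14.0180 0.0000 0.0000 0.0000 0.0000
63.3030 48.0057 27.1430 0.0000 0.0000 0.0000 0.0000 0.0000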